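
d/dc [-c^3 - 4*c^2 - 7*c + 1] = -3*c^2 - 8*c - 7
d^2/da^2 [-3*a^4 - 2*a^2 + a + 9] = -36*a^2 - 4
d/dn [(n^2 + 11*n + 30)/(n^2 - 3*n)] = 2*(-7*n^2 - 30*n + 45)/(n^2*(n^2 - 6*n + 9))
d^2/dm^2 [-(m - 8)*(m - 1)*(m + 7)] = 4 - 6*m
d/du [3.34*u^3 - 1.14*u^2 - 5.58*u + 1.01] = 10.02*u^2 - 2.28*u - 5.58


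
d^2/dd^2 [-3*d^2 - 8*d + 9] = -6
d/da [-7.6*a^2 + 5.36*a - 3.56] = 5.36 - 15.2*a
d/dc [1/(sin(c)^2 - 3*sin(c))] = (3 - 2*sin(c))*cos(c)/((sin(c) - 3)^2*sin(c)^2)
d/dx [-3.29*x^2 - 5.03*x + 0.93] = -6.58*x - 5.03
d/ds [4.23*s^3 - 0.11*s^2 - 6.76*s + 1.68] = 12.69*s^2 - 0.22*s - 6.76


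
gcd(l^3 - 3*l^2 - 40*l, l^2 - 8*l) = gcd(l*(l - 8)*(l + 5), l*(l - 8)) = l^2 - 8*l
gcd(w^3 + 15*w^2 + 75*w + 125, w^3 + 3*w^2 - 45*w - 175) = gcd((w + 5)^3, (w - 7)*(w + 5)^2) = w^2 + 10*w + 25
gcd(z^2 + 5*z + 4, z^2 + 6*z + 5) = z + 1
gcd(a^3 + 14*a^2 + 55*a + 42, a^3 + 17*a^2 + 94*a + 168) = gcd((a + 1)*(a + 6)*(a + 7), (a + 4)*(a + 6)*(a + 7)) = a^2 + 13*a + 42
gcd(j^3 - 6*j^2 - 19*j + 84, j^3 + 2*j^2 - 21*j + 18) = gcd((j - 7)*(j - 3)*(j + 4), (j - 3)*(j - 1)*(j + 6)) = j - 3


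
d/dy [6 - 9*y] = -9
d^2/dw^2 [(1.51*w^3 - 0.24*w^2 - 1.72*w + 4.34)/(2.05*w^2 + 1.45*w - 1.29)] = (-7.105427357601e-15*w^5 - 1.77635683940025e-14*w^4 + 1.30614000000001*w^3 + 88.67829*w^2 + 65.189406*w + 33.970672)/(8.615125*w^6 + 18.280875*w^5 - 3.3333*w^4 - 19.958525*w^3 + 2.09754*w^2 + 7.238835*w - 2.146689)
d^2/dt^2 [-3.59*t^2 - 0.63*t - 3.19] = -7.18000000000000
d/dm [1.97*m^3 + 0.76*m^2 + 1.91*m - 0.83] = 5.91*m^2 + 1.52*m + 1.91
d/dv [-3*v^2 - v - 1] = -6*v - 1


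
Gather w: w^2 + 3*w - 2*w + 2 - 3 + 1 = w^2 + w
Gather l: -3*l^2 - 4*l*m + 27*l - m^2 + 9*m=-3*l^2 + l*(27 - 4*m) - m^2 + 9*m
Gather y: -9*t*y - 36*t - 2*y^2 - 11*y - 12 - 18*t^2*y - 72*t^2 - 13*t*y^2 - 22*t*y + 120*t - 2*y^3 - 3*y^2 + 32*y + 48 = -72*t^2 + 84*t - 2*y^3 + y^2*(-13*t - 5) + y*(-18*t^2 - 31*t + 21) + 36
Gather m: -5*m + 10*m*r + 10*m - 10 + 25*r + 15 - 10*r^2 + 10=m*(10*r + 5) - 10*r^2 + 25*r + 15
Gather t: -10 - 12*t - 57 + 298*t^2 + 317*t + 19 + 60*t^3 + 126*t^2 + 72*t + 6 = 60*t^3 + 424*t^2 + 377*t - 42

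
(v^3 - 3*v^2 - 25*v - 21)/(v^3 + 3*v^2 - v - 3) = (v - 7)/(v - 1)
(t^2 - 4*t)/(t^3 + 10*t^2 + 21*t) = (t - 4)/(t^2 + 10*t + 21)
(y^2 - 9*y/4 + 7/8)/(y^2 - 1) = (8*y^2 - 18*y + 7)/(8*(y^2 - 1))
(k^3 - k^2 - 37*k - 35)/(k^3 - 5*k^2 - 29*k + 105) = (k + 1)/(k - 3)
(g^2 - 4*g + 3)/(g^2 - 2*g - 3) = (g - 1)/(g + 1)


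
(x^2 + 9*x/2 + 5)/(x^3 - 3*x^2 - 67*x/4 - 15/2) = 2*(x + 2)/(2*x^2 - 11*x - 6)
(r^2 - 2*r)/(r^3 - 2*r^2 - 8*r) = (2 - r)/(-r^2 + 2*r + 8)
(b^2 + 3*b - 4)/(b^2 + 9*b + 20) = (b - 1)/(b + 5)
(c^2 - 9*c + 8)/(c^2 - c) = (c - 8)/c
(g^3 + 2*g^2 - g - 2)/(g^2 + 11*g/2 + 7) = 2*(g^2 - 1)/(2*g + 7)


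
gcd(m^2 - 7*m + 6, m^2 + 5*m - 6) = m - 1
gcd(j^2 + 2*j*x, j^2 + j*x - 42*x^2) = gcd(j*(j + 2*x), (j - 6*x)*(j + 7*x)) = 1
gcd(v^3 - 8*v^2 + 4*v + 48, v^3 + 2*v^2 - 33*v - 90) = v - 6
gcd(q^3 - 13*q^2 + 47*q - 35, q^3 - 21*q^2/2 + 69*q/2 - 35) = q - 5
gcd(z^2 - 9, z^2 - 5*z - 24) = z + 3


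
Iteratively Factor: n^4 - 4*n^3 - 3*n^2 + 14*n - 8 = (n + 2)*(n^3 - 6*n^2 + 9*n - 4) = (n - 1)*(n + 2)*(n^2 - 5*n + 4) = (n - 1)^2*(n + 2)*(n - 4)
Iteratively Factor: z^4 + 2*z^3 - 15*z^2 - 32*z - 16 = (z + 4)*(z^3 - 2*z^2 - 7*z - 4) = (z - 4)*(z + 4)*(z^2 + 2*z + 1) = (z - 4)*(z + 1)*(z + 4)*(z + 1)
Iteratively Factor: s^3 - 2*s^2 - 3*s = (s + 1)*(s^2 - 3*s) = s*(s + 1)*(s - 3)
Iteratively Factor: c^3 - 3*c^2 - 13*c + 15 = (c - 5)*(c^2 + 2*c - 3) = (c - 5)*(c + 3)*(c - 1)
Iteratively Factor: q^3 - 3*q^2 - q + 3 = (q + 1)*(q^2 - 4*q + 3) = (q - 3)*(q + 1)*(q - 1)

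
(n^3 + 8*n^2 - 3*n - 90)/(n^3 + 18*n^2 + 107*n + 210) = (n - 3)/(n + 7)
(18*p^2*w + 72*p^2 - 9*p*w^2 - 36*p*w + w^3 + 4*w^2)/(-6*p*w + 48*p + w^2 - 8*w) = (-3*p*w - 12*p + w^2 + 4*w)/(w - 8)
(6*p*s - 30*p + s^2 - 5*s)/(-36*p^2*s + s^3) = (5 - s)/(s*(6*p - s))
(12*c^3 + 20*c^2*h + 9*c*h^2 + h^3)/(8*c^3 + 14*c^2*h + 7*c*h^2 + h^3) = (6*c + h)/(4*c + h)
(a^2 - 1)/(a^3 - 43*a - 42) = (a - 1)/(a^2 - a - 42)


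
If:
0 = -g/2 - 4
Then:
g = -8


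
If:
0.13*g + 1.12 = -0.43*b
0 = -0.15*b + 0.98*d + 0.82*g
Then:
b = -0.302325581395349*g - 2.6046511627907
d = -0.883009017560513*g - 0.398671096345515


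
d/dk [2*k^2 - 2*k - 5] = 4*k - 2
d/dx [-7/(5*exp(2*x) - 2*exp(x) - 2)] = (70*exp(x) - 14)*exp(x)/(-5*exp(2*x) + 2*exp(x) + 2)^2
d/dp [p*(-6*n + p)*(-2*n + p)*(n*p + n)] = n*(24*n^2*p + 12*n^2 - 24*n*p^2 - 16*n*p + 4*p^3 + 3*p^2)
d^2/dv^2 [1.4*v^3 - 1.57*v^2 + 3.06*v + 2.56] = 8.4*v - 3.14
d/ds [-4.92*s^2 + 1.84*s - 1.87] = 1.84 - 9.84*s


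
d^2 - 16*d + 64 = (d - 8)^2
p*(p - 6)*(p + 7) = p^3 + p^2 - 42*p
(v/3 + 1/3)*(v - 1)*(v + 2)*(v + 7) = v^4/3 + 3*v^3 + 13*v^2/3 - 3*v - 14/3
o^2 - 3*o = o*(o - 3)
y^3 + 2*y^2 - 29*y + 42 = (y - 3)*(y - 2)*(y + 7)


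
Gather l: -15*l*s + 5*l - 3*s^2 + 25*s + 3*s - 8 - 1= l*(5 - 15*s) - 3*s^2 + 28*s - 9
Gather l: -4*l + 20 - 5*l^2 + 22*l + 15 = -5*l^2 + 18*l + 35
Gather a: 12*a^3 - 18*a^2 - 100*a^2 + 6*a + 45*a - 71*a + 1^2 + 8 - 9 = 12*a^3 - 118*a^2 - 20*a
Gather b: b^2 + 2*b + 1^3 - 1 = b^2 + 2*b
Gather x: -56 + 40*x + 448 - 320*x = 392 - 280*x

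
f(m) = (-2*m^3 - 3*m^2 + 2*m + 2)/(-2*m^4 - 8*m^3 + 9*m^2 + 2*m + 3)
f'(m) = (-6*m^2 - 6*m + 2)/(-2*m^4 - 8*m^3 + 9*m^2 + 2*m + 3) + (-2*m^3 - 3*m^2 + 2*m + 2)*(8*m^3 + 24*m^2 - 18*m - 2)/(-2*m^4 - 8*m^3 + 9*m^2 + 2*m + 3)^2 = 2*(-2*m^6 - 6*m^5 - 15*m^4 + 20*m^3 + 3*m^2 - 27*m + 1)/(4*m^8 + 32*m^7 + 28*m^6 - 152*m^5 + 37*m^4 - 12*m^3 + 58*m^2 + 12*m + 9)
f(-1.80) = 0.01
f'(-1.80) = -0.12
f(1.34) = 1.43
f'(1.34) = -9.08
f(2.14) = 0.38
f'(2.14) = -0.24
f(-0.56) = 0.05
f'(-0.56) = 0.71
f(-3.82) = 0.42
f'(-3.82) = -0.51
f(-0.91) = -0.06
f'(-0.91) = 0.06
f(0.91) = -0.04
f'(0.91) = -1.78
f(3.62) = 0.21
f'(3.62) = -0.06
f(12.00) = 0.07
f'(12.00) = -0.00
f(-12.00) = -0.11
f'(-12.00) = -0.01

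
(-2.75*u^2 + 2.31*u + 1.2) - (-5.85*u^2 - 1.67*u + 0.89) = 3.1*u^2 + 3.98*u + 0.31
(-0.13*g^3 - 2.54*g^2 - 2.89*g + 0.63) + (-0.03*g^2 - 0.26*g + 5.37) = -0.13*g^3 - 2.57*g^2 - 3.15*g + 6.0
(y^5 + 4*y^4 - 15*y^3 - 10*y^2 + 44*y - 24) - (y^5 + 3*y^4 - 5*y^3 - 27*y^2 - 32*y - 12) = y^4 - 10*y^3 + 17*y^2 + 76*y - 12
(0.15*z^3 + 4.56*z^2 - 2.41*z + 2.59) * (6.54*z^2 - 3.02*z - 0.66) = 0.981*z^5 + 29.3694*z^4 - 29.6316*z^3 + 21.2072*z^2 - 6.2312*z - 1.7094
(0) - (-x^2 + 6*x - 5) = x^2 - 6*x + 5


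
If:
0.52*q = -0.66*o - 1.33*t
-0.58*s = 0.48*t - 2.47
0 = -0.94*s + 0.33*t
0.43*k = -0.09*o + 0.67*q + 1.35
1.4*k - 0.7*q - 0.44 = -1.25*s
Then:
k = -3.06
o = -3.75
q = -4.48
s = 1.27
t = 3.61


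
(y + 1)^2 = y^2 + 2*y + 1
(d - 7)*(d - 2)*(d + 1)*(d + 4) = d^4 - 4*d^3 - 27*d^2 + 34*d + 56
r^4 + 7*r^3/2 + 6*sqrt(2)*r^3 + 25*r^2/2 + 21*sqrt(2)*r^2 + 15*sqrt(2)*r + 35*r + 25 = (r + 1)*(r + 5/2)*(r + sqrt(2))*(r + 5*sqrt(2))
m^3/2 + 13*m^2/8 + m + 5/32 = (m/2 + 1/4)*(m + 1/4)*(m + 5/2)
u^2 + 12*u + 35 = (u + 5)*(u + 7)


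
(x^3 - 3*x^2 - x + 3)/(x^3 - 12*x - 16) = (-x^3 + 3*x^2 + x - 3)/(-x^3 + 12*x + 16)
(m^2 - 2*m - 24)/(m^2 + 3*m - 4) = (m - 6)/(m - 1)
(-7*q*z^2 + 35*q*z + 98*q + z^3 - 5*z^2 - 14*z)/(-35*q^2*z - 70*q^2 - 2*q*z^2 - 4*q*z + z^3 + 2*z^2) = (z - 7)/(5*q + z)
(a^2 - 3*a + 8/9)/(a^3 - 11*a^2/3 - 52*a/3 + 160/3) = (a - 1/3)/(a^2 - a - 20)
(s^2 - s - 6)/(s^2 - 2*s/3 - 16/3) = 3*(s - 3)/(3*s - 8)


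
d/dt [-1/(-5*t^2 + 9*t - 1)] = (9 - 10*t)/(5*t^2 - 9*t + 1)^2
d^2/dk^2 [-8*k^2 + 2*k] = -16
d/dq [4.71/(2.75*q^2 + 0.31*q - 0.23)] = (-25.905*q - 1.4601)/(2.75*q^2 + 0.31*q - 0.23)^2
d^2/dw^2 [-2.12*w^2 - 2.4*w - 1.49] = -4.24000000000000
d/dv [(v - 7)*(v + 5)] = 2*v - 2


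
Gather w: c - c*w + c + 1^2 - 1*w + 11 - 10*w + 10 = 2*c + w*(-c - 11) + 22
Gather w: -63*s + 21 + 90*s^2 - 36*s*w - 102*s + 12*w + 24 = 90*s^2 - 165*s + w*(12 - 36*s) + 45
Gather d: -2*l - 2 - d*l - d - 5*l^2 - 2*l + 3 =d*(-l - 1) - 5*l^2 - 4*l + 1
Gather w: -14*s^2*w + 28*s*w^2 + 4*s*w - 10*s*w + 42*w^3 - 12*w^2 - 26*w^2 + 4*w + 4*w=42*w^3 + w^2*(28*s - 38) + w*(-14*s^2 - 6*s + 8)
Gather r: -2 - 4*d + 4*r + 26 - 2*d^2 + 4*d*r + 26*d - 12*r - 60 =-2*d^2 + 22*d + r*(4*d - 8) - 36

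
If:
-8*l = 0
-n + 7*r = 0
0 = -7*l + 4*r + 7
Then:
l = 0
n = -49/4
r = -7/4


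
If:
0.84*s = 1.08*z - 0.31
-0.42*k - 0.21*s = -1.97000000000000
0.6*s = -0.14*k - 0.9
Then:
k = 6.16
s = -2.94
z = -2.00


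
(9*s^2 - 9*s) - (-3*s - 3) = 9*s^2 - 6*s + 3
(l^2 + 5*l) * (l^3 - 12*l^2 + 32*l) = l^5 - 7*l^4 - 28*l^3 + 160*l^2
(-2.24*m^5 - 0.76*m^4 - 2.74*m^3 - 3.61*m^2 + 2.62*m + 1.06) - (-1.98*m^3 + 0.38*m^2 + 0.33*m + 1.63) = -2.24*m^5 - 0.76*m^4 - 0.76*m^3 - 3.99*m^2 + 2.29*m - 0.57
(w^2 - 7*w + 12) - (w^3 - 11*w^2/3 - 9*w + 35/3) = -w^3 + 14*w^2/3 + 2*w + 1/3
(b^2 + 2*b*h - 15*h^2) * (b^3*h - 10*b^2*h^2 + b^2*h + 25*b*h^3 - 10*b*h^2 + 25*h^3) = b^5*h - 8*b^4*h^2 + b^4*h - 10*b^3*h^3 - 8*b^3*h^2 + 200*b^2*h^4 - 10*b^2*h^3 - 375*b*h^5 + 200*b*h^4 - 375*h^5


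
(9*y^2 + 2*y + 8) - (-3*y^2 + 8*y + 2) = 12*y^2 - 6*y + 6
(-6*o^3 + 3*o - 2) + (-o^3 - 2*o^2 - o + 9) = -7*o^3 - 2*o^2 + 2*o + 7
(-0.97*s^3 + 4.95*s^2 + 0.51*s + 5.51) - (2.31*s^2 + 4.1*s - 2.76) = -0.97*s^3 + 2.64*s^2 - 3.59*s + 8.27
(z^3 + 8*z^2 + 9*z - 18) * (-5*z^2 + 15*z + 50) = -5*z^5 - 25*z^4 + 125*z^3 + 625*z^2 + 180*z - 900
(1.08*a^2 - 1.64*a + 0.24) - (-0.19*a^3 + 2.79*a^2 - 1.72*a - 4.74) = 0.19*a^3 - 1.71*a^2 + 0.0800000000000001*a + 4.98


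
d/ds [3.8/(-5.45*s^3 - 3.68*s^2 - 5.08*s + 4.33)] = (62.13*s^2 + 27.968*s + 19.304)/(5.45*s^3 + 3.68*s^2 + 5.08*s - 4.33)^2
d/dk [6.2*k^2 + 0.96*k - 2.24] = 12.4*k + 0.96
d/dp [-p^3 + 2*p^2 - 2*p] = -3*p^2 + 4*p - 2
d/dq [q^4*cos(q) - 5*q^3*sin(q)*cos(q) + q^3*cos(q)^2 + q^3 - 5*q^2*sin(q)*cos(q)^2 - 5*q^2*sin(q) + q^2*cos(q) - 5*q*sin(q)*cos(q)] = -q^4*sin(q) - q^3*sin(2*q) + 4*q^3*cos(q) - 5*q^3*cos(2*q) - q^2*sin(q) - 15*q^2*sin(2*q)/2 - 25*q^2*cos(q)/4 + 3*q^2*cos(2*q)/2 - 15*q^2*cos(3*q)/4 + 9*q^2/2 - 25*q*sin(q)/2 - 5*q*sin(3*q)/2 + 2*q*cos(q) - 5*q*cos(2*q) - 5*sin(2*q)/2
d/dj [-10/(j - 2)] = 10/(j - 2)^2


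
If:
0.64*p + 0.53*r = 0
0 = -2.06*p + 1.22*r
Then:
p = 0.00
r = 0.00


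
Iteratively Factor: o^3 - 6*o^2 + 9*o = (o)*(o^2 - 6*o + 9) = o*(o - 3)*(o - 3)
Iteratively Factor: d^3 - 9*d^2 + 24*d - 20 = (d - 2)*(d^2 - 7*d + 10) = (d - 2)^2*(d - 5)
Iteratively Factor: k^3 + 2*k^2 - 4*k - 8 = (k + 2)*(k^2 - 4) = (k - 2)*(k + 2)*(k + 2)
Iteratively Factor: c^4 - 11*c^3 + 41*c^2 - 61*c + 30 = (c - 2)*(c^3 - 9*c^2 + 23*c - 15) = (c - 5)*(c - 2)*(c^2 - 4*c + 3) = (c - 5)*(c - 3)*(c - 2)*(c - 1)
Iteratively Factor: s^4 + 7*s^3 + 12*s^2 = (s + 3)*(s^3 + 4*s^2) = (s + 3)*(s + 4)*(s^2) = s*(s + 3)*(s + 4)*(s)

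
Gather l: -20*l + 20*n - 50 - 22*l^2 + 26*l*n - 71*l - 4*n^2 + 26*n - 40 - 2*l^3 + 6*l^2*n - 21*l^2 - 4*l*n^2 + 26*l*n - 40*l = -2*l^3 + l^2*(6*n - 43) + l*(-4*n^2 + 52*n - 131) - 4*n^2 + 46*n - 90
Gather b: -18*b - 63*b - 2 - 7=-81*b - 9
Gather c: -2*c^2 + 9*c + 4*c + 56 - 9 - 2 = -2*c^2 + 13*c + 45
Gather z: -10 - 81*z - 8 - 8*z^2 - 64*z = -8*z^2 - 145*z - 18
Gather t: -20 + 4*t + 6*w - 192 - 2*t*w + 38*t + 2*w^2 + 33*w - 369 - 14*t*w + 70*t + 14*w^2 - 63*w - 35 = t*(112 - 16*w) + 16*w^2 - 24*w - 616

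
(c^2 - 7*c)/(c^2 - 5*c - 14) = c/(c + 2)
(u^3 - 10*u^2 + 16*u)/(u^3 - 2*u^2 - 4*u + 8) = u*(u - 8)/(u^2 - 4)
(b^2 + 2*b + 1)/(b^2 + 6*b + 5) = (b + 1)/(b + 5)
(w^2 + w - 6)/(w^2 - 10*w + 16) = (w + 3)/(w - 8)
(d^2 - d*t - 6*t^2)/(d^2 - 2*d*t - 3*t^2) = (d + 2*t)/(d + t)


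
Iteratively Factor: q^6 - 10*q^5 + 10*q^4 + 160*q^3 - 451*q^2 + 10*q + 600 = (q - 5)*(q^5 - 5*q^4 - 15*q^3 + 85*q^2 - 26*q - 120) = (q - 5)*(q - 3)*(q^4 - 2*q^3 - 21*q^2 + 22*q + 40) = (q - 5)^2*(q - 3)*(q^3 + 3*q^2 - 6*q - 8) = (q - 5)^2*(q - 3)*(q + 1)*(q^2 + 2*q - 8) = (q - 5)^2*(q - 3)*(q + 1)*(q + 4)*(q - 2)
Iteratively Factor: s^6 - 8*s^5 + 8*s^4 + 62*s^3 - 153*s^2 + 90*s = (s - 2)*(s^5 - 6*s^4 - 4*s^3 + 54*s^2 - 45*s) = (s - 2)*(s + 3)*(s^4 - 9*s^3 + 23*s^2 - 15*s) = s*(s - 2)*(s + 3)*(s^3 - 9*s^2 + 23*s - 15) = s*(s - 5)*(s - 2)*(s + 3)*(s^2 - 4*s + 3) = s*(s - 5)*(s - 2)*(s - 1)*(s + 3)*(s - 3)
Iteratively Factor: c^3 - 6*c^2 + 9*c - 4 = (c - 4)*(c^2 - 2*c + 1) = (c - 4)*(c - 1)*(c - 1)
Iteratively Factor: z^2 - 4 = (z + 2)*(z - 2)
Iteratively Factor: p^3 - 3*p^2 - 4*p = (p + 1)*(p^2 - 4*p) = (p - 4)*(p + 1)*(p)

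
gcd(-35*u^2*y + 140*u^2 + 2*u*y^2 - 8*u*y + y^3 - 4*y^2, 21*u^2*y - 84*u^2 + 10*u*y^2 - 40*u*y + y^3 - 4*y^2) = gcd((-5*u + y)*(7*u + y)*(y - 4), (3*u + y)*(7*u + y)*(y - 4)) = 7*u*y - 28*u + y^2 - 4*y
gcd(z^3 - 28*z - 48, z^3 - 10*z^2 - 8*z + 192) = z^2 - 2*z - 24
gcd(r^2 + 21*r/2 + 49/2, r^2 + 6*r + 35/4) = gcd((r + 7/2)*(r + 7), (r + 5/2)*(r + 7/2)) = r + 7/2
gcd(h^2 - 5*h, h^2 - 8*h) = h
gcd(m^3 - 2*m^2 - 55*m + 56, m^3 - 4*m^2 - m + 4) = m - 1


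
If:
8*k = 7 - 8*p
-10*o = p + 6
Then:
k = 7/8 - p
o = -p/10 - 3/5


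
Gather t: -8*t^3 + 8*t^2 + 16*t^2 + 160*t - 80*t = -8*t^3 + 24*t^2 + 80*t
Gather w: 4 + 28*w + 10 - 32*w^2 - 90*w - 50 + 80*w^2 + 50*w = 48*w^2 - 12*w - 36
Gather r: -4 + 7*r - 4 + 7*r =14*r - 8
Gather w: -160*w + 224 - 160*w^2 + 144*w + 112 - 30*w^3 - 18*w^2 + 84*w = -30*w^3 - 178*w^2 + 68*w + 336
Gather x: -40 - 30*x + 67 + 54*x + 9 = 24*x + 36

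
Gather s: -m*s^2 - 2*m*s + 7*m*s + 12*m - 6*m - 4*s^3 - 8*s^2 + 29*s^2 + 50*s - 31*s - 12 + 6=6*m - 4*s^3 + s^2*(21 - m) + s*(5*m + 19) - 6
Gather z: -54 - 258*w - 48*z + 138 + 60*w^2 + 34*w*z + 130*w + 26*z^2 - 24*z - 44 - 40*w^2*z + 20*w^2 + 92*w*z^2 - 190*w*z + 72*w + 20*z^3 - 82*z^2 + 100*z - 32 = 80*w^2 - 56*w + 20*z^3 + z^2*(92*w - 56) + z*(-40*w^2 - 156*w + 28) + 8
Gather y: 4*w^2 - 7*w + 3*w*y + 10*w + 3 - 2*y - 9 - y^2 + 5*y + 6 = 4*w^2 + 3*w - y^2 + y*(3*w + 3)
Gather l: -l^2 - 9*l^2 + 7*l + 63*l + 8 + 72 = -10*l^2 + 70*l + 80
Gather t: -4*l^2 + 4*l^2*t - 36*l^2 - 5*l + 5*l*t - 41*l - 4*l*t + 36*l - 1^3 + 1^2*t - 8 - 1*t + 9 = -40*l^2 - 10*l + t*(4*l^2 + l)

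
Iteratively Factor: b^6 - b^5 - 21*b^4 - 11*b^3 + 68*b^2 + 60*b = (b + 1)*(b^5 - 2*b^4 - 19*b^3 + 8*b^2 + 60*b) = (b + 1)*(b + 3)*(b^4 - 5*b^3 - 4*b^2 + 20*b) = b*(b + 1)*(b + 3)*(b^3 - 5*b^2 - 4*b + 20) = b*(b + 1)*(b + 2)*(b + 3)*(b^2 - 7*b + 10) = b*(b - 5)*(b + 1)*(b + 2)*(b + 3)*(b - 2)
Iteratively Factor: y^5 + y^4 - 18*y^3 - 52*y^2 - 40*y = (y)*(y^4 + y^3 - 18*y^2 - 52*y - 40) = y*(y + 2)*(y^3 - y^2 - 16*y - 20) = y*(y - 5)*(y + 2)*(y^2 + 4*y + 4) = y*(y - 5)*(y + 2)^2*(y + 2)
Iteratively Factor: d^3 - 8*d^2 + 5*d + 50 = (d + 2)*(d^2 - 10*d + 25) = (d - 5)*(d + 2)*(d - 5)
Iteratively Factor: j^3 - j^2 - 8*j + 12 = (j - 2)*(j^2 + j - 6) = (j - 2)*(j + 3)*(j - 2)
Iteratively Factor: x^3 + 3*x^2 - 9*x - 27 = (x + 3)*(x^2 - 9) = (x - 3)*(x + 3)*(x + 3)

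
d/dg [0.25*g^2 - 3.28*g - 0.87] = 0.5*g - 3.28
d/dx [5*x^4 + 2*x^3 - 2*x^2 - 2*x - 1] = 20*x^3 + 6*x^2 - 4*x - 2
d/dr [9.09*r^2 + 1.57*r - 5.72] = 18.18*r + 1.57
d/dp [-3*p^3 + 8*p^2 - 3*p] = -9*p^2 + 16*p - 3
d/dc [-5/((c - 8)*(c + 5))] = 5*(2*c - 3)/((c - 8)^2*(c + 5)^2)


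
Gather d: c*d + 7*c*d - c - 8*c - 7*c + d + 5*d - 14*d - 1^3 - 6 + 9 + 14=-16*c + d*(8*c - 8) + 16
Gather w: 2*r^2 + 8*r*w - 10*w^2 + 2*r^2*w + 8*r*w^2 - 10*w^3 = 2*r^2 - 10*w^3 + w^2*(8*r - 10) + w*(2*r^2 + 8*r)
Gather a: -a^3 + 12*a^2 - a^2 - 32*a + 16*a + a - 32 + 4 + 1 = -a^3 + 11*a^2 - 15*a - 27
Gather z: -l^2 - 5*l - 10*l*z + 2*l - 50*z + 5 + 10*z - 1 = -l^2 - 3*l + z*(-10*l - 40) + 4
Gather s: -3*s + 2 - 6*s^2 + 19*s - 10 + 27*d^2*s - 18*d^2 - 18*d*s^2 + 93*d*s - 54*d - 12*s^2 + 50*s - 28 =-18*d^2 - 54*d + s^2*(-18*d - 18) + s*(27*d^2 + 93*d + 66) - 36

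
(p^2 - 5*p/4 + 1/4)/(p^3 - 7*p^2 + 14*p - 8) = (p - 1/4)/(p^2 - 6*p + 8)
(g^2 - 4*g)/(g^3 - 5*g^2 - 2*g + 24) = g/(g^2 - g - 6)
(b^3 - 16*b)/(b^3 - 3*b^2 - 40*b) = (16 - b^2)/(-b^2 + 3*b + 40)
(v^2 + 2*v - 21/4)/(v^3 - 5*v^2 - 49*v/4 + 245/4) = (2*v - 3)/(2*v^2 - 17*v + 35)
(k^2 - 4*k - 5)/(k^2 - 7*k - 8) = (k - 5)/(k - 8)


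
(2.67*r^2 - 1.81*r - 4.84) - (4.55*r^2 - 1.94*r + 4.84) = -1.88*r^2 + 0.13*r - 9.68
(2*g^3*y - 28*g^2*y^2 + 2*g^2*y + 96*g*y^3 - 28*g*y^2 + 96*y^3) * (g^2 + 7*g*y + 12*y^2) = 2*g^5*y - 14*g^4*y^2 + 2*g^4*y - 76*g^3*y^3 - 14*g^3*y^2 + 336*g^2*y^4 - 76*g^2*y^3 + 1152*g*y^5 + 336*g*y^4 + 1152*y^5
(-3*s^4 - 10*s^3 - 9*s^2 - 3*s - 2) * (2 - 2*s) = 6*s^5 + 14*s^4 - 2*s^3 - 12*s^2 - 2*s - 4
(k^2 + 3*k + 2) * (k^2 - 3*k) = k^4 - 7*k^2 - 6*k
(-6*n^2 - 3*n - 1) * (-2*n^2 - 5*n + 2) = 12*n^4 + 36*n^3 + 5*n^2 - n - 2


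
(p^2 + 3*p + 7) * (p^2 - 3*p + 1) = p^4 - p^2 - 18*p + 7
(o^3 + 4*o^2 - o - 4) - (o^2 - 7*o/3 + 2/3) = o^3 + 3*o^2 + 4*o/3 - 14/3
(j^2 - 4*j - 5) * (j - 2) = j^3 - 6*j^2 + 3*j + 10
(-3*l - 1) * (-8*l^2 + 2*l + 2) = 24*l^3 + 2*l^2 - 8*l - 2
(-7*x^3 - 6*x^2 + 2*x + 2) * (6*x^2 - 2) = -42*x^5 - 36*x^4 + 26*x^3 + 24*x^2 - 4*x - 4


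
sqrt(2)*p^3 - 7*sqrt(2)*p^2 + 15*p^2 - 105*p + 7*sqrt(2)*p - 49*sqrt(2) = (p - 7)*(p + 7*sqrt(2))*(sqrt(2)*p + 1)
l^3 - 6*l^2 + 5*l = l*(l - 5)*(l - 1)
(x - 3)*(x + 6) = x^2 + 3*x - 18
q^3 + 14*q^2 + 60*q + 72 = (q + 2)*(q + 6)^2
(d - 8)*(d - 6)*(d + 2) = d^3 - 12*d^2 + 20*d + 96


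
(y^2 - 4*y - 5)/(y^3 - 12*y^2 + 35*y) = (y + 1)/(y*(y - 7))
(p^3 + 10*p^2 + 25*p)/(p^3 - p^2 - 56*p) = (p^2 + 10*p + 25)/(p^2 - p - 56)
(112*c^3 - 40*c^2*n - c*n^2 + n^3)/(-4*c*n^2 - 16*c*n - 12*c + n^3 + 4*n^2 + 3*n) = (-28*c^2 + 3*c*n + n^2)/(n^2 + 4*n + 3)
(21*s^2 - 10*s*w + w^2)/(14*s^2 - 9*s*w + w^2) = (3*s - w)/(2*s - w)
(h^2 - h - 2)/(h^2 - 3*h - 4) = (h - 2)/(h - 4)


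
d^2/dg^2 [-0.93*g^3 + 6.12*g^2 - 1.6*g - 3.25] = 12.24 - 5.58*g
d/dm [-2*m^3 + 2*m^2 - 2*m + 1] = -6*m^2 + 4*m - 2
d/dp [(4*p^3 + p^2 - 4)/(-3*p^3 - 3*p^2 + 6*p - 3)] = (-3*p^4 + 16*p^3 - 22*p^2 - 10*p + 8)/(3*(p^6 + 2*p^5 - 3*p^4 - 2*p^3 + 6*p^2 - 4*p + 1))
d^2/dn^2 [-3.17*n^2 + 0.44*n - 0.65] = -6.34000000000000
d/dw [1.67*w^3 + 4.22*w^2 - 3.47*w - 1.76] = 5.01*w^2 + 8.44*w - 3.47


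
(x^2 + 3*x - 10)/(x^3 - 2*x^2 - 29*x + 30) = (x - 2)/(x^2 - 7*x + 6)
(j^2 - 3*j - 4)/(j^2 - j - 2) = (j - 4)/(j - 2)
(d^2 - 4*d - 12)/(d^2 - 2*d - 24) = (d + 2)/(d + 4)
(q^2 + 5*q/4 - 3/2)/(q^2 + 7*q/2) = (4*q^2 + 5*q - 6)/(2*q*(2*q + 7))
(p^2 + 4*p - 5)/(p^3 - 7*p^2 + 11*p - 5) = (p + 5)/(p^2 - 6*p + 5)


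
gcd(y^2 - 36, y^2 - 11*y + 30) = y - 6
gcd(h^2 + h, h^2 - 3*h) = h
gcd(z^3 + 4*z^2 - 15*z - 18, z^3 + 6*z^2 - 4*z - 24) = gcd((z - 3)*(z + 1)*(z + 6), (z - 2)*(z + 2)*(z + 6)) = z + 6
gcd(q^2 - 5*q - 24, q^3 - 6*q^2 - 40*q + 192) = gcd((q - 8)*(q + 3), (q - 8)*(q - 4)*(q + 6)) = q - 8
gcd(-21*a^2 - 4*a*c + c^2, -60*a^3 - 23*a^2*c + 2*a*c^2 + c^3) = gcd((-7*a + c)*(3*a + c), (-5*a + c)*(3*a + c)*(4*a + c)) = 3*a + c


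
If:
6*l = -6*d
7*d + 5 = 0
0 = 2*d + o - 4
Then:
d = -5/7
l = 5/7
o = 38/7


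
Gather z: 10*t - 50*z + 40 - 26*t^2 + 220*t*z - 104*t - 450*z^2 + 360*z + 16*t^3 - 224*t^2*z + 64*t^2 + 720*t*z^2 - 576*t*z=16*t^3 + 38*t^2 - 94*t + z^2*(720*t - 450) + z*(-224*t^2 - 356*t + 310) + 40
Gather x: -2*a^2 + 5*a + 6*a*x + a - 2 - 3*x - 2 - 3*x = -2*a^2 + 6*a + x*(6*a - 6) - 4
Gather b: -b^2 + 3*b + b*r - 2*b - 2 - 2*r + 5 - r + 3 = -b^2 + b*(r + 1) - 3*r + 6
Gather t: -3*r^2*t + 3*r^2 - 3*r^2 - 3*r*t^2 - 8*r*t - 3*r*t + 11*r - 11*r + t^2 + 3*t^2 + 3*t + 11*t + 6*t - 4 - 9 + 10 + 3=t^2*(4 - 3*r) + t*(-3*r^2 - 11*r + 20)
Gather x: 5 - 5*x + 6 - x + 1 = 12 - 6*x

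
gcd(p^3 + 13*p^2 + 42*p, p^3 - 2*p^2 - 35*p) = p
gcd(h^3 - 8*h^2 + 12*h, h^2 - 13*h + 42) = h - 6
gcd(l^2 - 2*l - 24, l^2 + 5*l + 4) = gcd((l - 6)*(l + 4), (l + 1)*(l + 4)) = l + 4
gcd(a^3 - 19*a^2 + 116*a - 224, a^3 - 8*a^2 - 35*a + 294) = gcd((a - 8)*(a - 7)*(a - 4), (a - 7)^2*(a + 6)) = a - 7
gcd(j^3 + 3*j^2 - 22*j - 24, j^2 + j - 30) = j + 6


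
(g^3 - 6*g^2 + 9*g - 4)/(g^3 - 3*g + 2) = (g - 4)/(g + 2)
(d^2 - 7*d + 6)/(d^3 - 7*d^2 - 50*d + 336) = (d - 1)/(d^2 - d - 56)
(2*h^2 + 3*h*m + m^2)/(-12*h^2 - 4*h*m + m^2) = (-h - m)/(6*h - m)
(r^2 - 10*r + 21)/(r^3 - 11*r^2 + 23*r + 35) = (r - 3)/(r^2 - 4*r - 5)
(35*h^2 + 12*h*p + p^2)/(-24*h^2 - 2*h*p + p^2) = (35*h^2 + 12*h*p + p^2)/(-24*h^2 - 2*h*p + p^2)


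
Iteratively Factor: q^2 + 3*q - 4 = (q + 4)*(q - 1)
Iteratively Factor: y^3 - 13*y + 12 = (y - 1)*(y^2 + y - 12) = (y - 1)*(y + 4)*(y - 3)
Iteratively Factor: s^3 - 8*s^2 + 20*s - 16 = (s - 2)*(s^2 - 6*s + 8) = (s - 4)*(s - 2)*(s - 2)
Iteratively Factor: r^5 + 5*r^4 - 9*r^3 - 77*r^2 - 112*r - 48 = (r + 4)*(r^4 + r^3 - 13*r^2 - 25*r - 12) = (r + 3)*(r + 4)*(r^3 - 2*r^2 - 7*r - 4) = (r - 4)*(r + 3)*(r + 4)*(r^2 + 2*r + 1) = (r - 4)*(r + 1)*(r + 3)*(r + 4)*(r + 1)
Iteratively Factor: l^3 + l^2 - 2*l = (l - 1)*(l^2 + 2*l) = l*(l - 1)*(l + 2)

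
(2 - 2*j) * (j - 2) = -2*j^2 + 6*j - 4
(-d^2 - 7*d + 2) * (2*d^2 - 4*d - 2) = -2*d^4 - 10*d^3 + 34*d^2 + 6*d - 4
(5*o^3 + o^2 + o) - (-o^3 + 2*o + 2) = 6*o^3 + o^2 - o - 2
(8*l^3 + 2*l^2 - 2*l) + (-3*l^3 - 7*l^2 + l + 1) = 5*l^3 - 5*l^2 - l + 1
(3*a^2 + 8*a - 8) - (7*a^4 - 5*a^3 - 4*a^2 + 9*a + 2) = -7*a^4 + 5*a^3 + 7*a^2 - a - 10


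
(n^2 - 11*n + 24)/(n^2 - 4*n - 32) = (n - 3)/(n + 4)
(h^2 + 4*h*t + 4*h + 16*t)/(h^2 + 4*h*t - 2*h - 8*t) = (h + 4)/(h - 2)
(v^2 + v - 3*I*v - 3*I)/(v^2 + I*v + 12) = (v + 1)/(v + 4*I)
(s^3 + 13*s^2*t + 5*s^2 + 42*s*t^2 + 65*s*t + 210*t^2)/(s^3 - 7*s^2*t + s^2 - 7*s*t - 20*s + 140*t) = (s^2 + 13*s*t + 42*t^2)/(s^2 - 7*s*t - 4*s + 28*t)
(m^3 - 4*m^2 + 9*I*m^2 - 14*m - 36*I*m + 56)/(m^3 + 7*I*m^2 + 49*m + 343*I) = (m^2 + 2*m*(-2 + I) - 8*I)/(m^2 + 49)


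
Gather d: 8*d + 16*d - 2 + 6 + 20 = 24*d + 24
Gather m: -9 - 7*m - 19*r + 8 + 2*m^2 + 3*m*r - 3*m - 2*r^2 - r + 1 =2*m^2 + m*(3*r - 10) - 2*r^2 - 20*r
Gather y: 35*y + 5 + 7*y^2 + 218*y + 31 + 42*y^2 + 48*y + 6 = 49*y^2 + 301*y + 42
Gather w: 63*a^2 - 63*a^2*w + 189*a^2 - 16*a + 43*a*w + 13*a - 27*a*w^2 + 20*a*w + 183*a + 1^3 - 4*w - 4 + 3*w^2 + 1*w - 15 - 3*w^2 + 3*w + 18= 252*a^2 - 27*a*w^2 + 180*a + w*(-63*a^2 + 63*a)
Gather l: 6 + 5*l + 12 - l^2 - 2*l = -l^2 + 3*l + 18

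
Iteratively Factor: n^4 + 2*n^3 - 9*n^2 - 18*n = (n)*(n^3 + 2*n^2 - 9*n - 18) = n*(n + 2)*(n^2 - 9) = n*(n + 2)*(n + 3)*(n - 3)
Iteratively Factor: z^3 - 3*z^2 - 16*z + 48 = (z + 4)*(z^2 - 7*z + 12) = (z - 3)*(z + 4)*(z - 4)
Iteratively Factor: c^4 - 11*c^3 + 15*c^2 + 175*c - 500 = (c - 5)*(c^3 - 6*c^2 - 15*c + 100) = (c - 5)^2*(c^2 - c - 20) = (c - 5)^2*(c + 4)*(c - 5)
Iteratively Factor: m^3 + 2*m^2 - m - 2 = (m + 2)*(m^2 - 1) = (m + 1)*(m + 2)*(m - 1)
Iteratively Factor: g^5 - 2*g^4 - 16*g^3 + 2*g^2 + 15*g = (g - 5)*(g^4 + 3*g^3 - g^2 - 3*g) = (g - 5)*(g + 3)*(g^3 - g) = (g - 5)*(g + 1)*(g + 3)*(g^2 - g) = g*(g - 5)*(g + 1)*(g + 3)*(g - 1)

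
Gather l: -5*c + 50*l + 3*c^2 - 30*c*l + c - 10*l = 3*c^2 - 4*c + l*(40 - 30*c)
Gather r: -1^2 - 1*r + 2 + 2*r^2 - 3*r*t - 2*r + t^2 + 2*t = 2*r^2 + r*(-3*t - 3) + t^2 + 2*t + 1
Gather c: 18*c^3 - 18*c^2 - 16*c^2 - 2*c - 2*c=18*c^3 - 34*c^2 - 4*c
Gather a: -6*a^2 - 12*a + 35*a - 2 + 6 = -6*a^2 + 23*a + 4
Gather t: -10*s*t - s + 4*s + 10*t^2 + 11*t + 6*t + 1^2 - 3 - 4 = 3*s + 10*t^2 + t*(17 - 10*s) - 6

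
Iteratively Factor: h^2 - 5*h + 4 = (h - 1)*(h - 4)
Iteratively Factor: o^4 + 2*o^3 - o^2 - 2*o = (o + 1)*(o^3 + o^2 - 2*o) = o*(o + 1)*(o^2 + o - 2) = o*(o - 1)*(o + 1)*(o + 2)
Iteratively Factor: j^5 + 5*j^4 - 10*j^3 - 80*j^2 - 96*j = (j + 2)*(j^4 + 3*j^3 - 16*j^2 - 48*j) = (j + 2)*(j + 4)*(j^3 - j^2 - 12*j) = j*(j + 2)*(j + 4)*(j^2 - j - 12) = j*(j + 2)*(j + 3)*(j + 4)*(j - 4)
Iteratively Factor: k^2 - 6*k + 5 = (k - 1)*(k - 5)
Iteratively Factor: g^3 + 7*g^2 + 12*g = (g + 4)*(g^2 + 3*g) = g*(g + 4)*(g + 3)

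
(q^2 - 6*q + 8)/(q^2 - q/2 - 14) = 2*(q - 2)/(2*q + 7)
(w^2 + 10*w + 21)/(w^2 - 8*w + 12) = (w^2 + 10*w + 21)/(w^2 - 8*w + 12)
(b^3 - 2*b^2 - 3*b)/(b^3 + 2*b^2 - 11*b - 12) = b/(b + 4)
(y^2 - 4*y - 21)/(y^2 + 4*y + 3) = (y - 7)/(y + 1)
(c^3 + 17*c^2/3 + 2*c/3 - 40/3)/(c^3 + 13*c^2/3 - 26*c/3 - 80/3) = (3*c - 4)/(3*c - 8)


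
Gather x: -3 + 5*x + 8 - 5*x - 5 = 0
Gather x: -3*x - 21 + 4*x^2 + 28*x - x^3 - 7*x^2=-x^3 - 3*x^2 + 25*x - 21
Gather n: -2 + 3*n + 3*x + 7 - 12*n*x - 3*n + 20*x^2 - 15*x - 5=-12*n*x + 20*x^2 - 12*x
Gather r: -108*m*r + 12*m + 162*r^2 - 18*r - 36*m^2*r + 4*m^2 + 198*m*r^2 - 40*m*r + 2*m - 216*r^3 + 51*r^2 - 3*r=4*m^2 + 14*m - 216*r^3 + r^2*(198*m + 213) + r*(-36*m^2 - 148*m - 21)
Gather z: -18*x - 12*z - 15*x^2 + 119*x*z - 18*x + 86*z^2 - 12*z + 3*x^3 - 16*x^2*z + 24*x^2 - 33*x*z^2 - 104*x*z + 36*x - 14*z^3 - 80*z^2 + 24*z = 3*x^3 + 9*x^2 - 14*z^3 + z^2*(6 - 33*x) + z*(-16*x^2 + 15*x)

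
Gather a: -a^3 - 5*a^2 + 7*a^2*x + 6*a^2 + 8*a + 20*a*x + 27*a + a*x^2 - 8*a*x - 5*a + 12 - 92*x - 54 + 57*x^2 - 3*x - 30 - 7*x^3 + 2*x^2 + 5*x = -a^3 + a^2*(7*x + 1) + a*(x^2 + 12*x + 30) - 7*x^3 + 59*x^2 - 90*x - 72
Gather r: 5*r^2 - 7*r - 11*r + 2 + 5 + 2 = 5*r^2 - 18*r + 9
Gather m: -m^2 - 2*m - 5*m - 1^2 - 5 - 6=-m^2 - 7*m - 12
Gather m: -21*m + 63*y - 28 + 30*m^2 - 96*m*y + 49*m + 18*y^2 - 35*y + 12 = 30*m^2 + m*(28 - 96*y) + 18*y^2 + 28*y - 16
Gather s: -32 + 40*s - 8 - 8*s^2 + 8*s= -8*s^2 + 48*s - 40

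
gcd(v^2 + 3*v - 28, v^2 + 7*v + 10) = 1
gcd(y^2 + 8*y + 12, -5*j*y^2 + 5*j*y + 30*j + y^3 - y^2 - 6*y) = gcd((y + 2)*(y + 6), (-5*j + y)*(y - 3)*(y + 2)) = y + 2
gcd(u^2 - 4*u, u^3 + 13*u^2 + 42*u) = u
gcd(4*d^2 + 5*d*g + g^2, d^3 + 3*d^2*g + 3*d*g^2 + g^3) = d + g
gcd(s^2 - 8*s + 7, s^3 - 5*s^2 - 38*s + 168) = s - 7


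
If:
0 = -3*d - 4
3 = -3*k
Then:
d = -4/3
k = -1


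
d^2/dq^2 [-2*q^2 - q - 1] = -4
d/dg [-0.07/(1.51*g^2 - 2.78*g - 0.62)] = (0.2114*g - 0.1946)/(-1.51*g^2 + 2.78*g + 0.62)^2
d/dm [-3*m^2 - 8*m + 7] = -6*m - 8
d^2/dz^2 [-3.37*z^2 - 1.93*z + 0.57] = -6.74000000000000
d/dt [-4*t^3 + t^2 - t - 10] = -12*t^2 + 2*t - 1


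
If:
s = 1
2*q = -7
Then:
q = -7/2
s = 1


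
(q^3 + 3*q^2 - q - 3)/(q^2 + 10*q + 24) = (q^3 + 3*q^2 - q - 3)/(q^2 + 10*q + 24)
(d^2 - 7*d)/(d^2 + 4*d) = (d - 7)/(d + 4)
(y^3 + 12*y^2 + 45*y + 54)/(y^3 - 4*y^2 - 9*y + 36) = (y^2 + 9*y + 18)/(y^2 - 7*y + 12)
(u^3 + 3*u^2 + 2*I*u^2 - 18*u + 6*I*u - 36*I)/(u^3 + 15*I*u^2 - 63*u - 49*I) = (u^3 + u^2*(3 + 2*I) + 6*u*(-3 + I) - 36*I)/(u^3 + 15*I*u^2 - 63*u - 49*I)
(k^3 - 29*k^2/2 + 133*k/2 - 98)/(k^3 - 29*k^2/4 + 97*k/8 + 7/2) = 4*(k - 7)/(4*k + 1)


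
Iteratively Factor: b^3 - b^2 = (b)*(b^2 - b) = b^2*(b - 1)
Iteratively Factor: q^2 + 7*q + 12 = (q + 4)*(q + 3)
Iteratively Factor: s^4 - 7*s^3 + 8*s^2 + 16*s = (s - 4)*(s^3 - 3*s^2 - 4*s) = (s - 4)^2*(s^2 + s) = (s - 4)^2*(s + 1)*(s)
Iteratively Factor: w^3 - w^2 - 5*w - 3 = (w + 1)*(w^2 - 2*w - 3) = (w + 1)^2*(w - 3)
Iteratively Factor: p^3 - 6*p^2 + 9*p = (p - 3)*(p^2 - 3*p) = (p - 3)^2*(p)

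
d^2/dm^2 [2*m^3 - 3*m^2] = 12*m - 6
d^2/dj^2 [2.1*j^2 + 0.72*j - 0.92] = 4.20000000000000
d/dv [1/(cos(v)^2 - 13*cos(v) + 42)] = (2*cos(v) - 13)*sin(v)/(cos(v)^2 - 13*cos(v) + 42)^2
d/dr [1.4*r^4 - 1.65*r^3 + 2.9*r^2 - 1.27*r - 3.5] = 5.6*r^3 - 4.95*r^2 + 5.8*r - 1.27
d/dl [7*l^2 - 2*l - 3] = 14*l - 2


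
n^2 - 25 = (n - 5)*(n + 5)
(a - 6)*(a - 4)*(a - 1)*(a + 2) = a^4 - 9*a^3 + 12*a^2 + 44*a - 48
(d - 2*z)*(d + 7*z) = d^2 + 5*d*z - 14*z^2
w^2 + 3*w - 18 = (w - 3)*(w + 6)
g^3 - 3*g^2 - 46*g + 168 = (g - 6)*(g - 4)*(g + 7)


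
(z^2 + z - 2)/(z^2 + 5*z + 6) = (z - 1)/(z + 3)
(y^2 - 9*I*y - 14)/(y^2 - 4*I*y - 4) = (y - 7*I)/(y - 2*I)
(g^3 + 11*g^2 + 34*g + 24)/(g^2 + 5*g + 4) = g + 6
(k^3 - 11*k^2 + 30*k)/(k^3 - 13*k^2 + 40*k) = (k - 6)/(k - 8)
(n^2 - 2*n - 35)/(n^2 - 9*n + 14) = (n + 5)/(n - 2)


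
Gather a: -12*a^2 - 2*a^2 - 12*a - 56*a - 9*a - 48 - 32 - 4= -14*a^2 - 77*a - 84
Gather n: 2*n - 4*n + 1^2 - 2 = -2*n - 1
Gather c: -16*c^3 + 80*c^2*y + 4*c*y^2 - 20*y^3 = -16*c^3 + 80*c^2*y + 4*c*y^2 - 20*y^3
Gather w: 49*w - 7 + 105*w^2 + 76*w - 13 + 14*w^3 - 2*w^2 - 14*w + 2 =14*w^3 + 103*w^2 + 111*w - 18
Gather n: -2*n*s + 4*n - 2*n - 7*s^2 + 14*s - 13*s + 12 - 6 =n*(2 - 2*s) - 7*s^2 + s + 6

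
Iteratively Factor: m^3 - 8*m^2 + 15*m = (m - 3)*(m^2 - 5*m) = (m - 5)*(m - 3)*(m)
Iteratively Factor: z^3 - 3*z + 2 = (z - 1)*(z^2 + z - 2) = (z - 1)*(z + 2)*(z - 1)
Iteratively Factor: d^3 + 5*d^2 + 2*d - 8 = (d + 2)*(d^2 + 3*d - 4) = (d - 1)*(d + 2)*(d + 4)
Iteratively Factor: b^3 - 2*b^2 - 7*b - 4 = (b - 4)*(b^2 + 2*b + 1) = (b - 4)*(b + 1)*(b + 1)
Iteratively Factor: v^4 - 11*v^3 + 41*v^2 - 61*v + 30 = (v - 2)*(v^3 - 9*v^2 + 23*v - 15) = (v - 2)*(v - 1)*(v^2 - 8*v + 15) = (v - 5)*(v - 2)*(v - 1)*(v - 3)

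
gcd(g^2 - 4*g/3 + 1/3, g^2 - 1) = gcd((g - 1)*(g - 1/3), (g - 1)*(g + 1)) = g - 1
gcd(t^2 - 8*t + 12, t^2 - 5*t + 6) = t - 2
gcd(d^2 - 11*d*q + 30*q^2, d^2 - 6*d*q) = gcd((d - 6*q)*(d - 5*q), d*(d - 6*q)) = -d + 6*q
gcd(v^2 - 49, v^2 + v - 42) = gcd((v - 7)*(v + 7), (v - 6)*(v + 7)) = v + 7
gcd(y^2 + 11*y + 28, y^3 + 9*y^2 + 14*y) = y + 7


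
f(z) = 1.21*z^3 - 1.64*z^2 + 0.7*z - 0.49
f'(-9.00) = 324.25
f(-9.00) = -1021.72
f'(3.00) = 23.53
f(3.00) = 19.52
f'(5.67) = 98.80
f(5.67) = 171.32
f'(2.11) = 9.94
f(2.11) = 5.05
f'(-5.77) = 140.48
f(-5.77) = -291.57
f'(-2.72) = 36.48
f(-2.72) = -38.88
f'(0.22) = 0.15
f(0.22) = -0.40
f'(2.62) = 17.02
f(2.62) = 11.85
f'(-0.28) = 1.90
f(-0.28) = -0.84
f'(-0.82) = 5.83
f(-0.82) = -2.83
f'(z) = 3.63*z^2 - 3.28*z + 0.7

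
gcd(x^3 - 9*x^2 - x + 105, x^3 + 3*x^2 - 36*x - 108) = x + 3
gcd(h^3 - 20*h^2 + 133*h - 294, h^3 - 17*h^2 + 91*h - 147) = h^2 - 14*h + 49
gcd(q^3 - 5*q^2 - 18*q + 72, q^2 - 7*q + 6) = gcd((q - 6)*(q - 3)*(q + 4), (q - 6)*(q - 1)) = q - 6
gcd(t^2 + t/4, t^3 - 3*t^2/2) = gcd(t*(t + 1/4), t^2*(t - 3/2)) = t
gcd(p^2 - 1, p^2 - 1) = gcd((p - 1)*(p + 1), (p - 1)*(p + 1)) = p^2 - 1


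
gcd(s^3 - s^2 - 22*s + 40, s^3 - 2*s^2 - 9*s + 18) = s - 2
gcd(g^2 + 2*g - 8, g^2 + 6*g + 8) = g + 4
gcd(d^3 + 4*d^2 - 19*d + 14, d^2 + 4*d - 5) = d - 1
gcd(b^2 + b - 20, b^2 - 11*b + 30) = 1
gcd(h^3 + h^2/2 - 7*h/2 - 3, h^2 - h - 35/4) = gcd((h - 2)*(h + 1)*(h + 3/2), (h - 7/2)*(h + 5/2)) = 1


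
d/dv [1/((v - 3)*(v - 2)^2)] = ((3 - v)*(v - 2) - 2*(v - 3)^2)/((v - 3)^3*(v - 2)^3)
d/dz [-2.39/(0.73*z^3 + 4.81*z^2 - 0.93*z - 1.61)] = (5.2341*z^2 + 22.9918*z - 2.2227)/(0.73*z^3 + 4.81*z^2 - 0.93*z - 1.61)^2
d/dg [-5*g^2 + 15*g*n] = -10*g + 15*n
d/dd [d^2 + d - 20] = 2*d + 1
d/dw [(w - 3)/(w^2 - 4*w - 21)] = (w^2 - 4*w - 2*(w - 3)*(w - 2) - 21)/(-w^2 + 4*w + 21)^2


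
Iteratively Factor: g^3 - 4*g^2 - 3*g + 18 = (g - 3)*(g^2 - g - 6) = (g - 3)*(g + 2)*(g - 3)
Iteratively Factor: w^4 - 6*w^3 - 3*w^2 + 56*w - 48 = (w - 1)*(w^3 - 5*w^2 - 8*w + 48) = (w - 4)*(w - 1)*(w^2 - w - 12) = (w - 4)^2*(w - 1)*(w + 3)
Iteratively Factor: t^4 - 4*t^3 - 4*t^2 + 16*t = (t - 4)*(t^3 - 4*t) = t*(t - 4)*(t^2 - 4) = t*(t - 4)*(t - 2)*(t + 2)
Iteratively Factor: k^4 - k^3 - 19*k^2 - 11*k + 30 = (k + 3)*(k^3 - 4*k^2 - 7*k + 10) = (k - 1)*(k + 3)*(k^2 - 3*k - 10) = (k - 5)*(k - 1)*(k + 3)*(k + 2)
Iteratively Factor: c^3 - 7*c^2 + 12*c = (c - 3)*(c^2 - 4*c) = c*(c - 3)*(c - 4)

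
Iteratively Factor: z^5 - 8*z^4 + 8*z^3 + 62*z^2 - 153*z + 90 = (z - 1)*(z^4 - 7*z^3 + z^2 + 63*z - 90) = (z - 5)*(z - 1)*(z^3 - 2*z^2 - 9*z + 18) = (z - 5)*(z - 2)*(z - 1)*(z^2 - 9) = (z - 5)*(z - 2)*(z - 1)*(z + 3)*(z - 3)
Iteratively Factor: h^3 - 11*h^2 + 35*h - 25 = (h - 5)*(h^2 - 6*h + 5) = (h - 5)^2*(h - 1)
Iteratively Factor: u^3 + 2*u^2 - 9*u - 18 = (u + 2)*(u^2 - 9) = (u - 3)*(u + 2)*(u + 3)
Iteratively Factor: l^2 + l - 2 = (l + 2)*(l - 1)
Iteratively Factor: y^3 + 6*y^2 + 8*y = (y + 2)*(y^2 + 4*y) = (y + 2)*(y + 4)*(y)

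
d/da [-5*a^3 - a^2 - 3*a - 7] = -15*a^2 - 2*a - 3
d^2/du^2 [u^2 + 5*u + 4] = 2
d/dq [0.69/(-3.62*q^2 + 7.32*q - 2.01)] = (4.9956*q - 5.0508)/(3.62*q^2 - 7.32*q + 2.01)^2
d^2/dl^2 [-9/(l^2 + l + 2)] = 18*(l^2 + l - (2*l + 1)^2 + 2)/(l^2 + l + 2)^3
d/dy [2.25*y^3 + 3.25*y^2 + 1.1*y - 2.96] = 6.75*y^2 + 6.5*y + 1.1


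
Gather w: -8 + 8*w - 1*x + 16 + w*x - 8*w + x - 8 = w*x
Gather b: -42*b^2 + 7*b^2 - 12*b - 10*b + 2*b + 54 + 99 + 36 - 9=-35*b^2 - 20*b + 180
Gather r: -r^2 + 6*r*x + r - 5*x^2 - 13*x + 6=-r^2 + r*(6*x + 1) - 5*x^2 - 13*x + 6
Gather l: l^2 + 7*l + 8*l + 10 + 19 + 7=l^2 + 15*l + 36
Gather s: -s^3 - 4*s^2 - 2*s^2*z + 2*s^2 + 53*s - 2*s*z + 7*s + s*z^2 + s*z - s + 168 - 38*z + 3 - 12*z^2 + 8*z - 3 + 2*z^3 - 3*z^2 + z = -s^3 + s^2*(-2*z - 2) + s*(z^2 - z + 59) + 2*z^3 - 15*z^2 - 29*z + 168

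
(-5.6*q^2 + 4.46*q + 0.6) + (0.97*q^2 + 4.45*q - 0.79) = -4.63*q^2 + 8.91*q - 0.19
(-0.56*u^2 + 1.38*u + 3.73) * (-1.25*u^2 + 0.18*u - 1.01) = 0.7*u^4 - 1.8258*u^3 - 3.8485*u^2 - 0.7224*u - 3.7673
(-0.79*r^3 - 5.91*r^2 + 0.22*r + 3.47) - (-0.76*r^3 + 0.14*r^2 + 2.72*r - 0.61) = -0.03*r^3 - 6.05*r^2 - 2.5*r + 4.08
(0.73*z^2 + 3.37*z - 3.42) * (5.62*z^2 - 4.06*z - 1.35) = 4.1026*z^4 + 15.9756*z^3 - 33.8881*z^2 + 9.3357*z + 4.617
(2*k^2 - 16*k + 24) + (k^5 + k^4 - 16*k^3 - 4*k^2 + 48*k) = k^5 + k^4 - 16*k^3 - 2*k^2 + 32*k + 24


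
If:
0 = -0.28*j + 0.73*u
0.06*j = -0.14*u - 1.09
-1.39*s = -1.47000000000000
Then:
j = -9.59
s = 1.06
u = -3.68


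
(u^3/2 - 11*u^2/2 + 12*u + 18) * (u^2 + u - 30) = u^5/2 - 5*u^4 - 17*u^3/2 + 195*u^2 - 342*u - 540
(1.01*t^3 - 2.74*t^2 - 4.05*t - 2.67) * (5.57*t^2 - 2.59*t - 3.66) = 5.6257*t^5 - 17.8777*t^4 - 19.1585*t^3 + 5.646*t^2 + 21.7383*t + 9.7722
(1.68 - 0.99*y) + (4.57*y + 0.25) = 3.58*y + 1.93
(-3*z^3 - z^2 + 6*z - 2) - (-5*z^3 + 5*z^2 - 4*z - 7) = 2*z^3 - 6*z^2 + 10*z + 5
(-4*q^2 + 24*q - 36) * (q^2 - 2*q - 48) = -4*q^4 + 32*q^3 + 108*q^2 - 1080*q + 1728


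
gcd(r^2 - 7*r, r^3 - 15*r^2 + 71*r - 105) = r - 7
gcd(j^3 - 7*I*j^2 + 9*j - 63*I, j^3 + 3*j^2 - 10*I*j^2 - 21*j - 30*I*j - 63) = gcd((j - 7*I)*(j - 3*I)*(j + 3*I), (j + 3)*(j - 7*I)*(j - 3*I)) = j^2 - 10*I*j - 21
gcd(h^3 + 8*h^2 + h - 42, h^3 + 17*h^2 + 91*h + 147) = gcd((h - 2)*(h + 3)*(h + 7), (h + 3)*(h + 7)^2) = h^2 + 10*h + 21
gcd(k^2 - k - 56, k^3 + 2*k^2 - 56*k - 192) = k - 8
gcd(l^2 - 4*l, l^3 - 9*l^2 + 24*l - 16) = l - 4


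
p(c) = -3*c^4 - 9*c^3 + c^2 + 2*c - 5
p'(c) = -12*c^3 - 27*c^2 + 2*c + 2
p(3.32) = -681.17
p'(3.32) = -728.10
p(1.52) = -47.27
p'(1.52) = -99.48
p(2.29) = -185.76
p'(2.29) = -279.12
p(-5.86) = -1708.93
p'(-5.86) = 1477.87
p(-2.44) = 20.48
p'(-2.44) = 10.69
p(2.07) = -131.48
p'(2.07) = -215.99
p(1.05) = -15.86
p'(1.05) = -39.56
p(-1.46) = 8.59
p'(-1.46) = -21.13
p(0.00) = -5.00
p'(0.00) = 2.00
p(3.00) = -476.00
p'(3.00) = -559.00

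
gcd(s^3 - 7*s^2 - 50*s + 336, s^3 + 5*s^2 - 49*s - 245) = s + 7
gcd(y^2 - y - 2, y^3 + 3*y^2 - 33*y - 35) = y + 1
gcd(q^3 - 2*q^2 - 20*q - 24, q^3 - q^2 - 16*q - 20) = q^2 + 4*q + 4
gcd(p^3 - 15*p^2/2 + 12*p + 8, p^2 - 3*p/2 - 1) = p + 1/2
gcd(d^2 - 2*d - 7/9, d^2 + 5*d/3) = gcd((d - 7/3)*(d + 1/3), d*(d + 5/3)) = 1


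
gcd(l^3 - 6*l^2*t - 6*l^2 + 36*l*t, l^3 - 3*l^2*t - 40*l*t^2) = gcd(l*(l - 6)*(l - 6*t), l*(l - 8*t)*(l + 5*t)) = l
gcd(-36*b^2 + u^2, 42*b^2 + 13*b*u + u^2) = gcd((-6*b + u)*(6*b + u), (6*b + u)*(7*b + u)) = 6*b + u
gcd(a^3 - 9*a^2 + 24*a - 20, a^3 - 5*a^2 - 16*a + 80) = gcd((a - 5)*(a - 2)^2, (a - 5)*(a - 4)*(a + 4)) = a - 5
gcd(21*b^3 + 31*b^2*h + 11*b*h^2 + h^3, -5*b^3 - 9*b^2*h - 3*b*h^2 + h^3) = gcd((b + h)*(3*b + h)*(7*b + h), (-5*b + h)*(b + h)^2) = b + h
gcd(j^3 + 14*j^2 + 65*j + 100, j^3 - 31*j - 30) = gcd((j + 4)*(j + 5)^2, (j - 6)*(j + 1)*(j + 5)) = j + 5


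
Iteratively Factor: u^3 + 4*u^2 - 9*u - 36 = (u + 3)*(u^2 + u - 12) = (u - 3)*(u + 3)*(u + 4)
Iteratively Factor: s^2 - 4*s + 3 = (s - 1)*(s - 3)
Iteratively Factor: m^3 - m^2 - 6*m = (m + 2)*(m^2 - 3*m) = m*(m + 2)*(m - 3)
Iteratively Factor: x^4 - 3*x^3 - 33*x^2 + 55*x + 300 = (x + 3)*(x^3 - 6*x^2 - 15*x + 100) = (x - 5)*(x + 3)*(x^2 - x - 20) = (x - 5)*(x + 3)*(x + 4)*(x - 5)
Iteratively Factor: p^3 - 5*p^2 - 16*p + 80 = (p - 4)*(p^2 - p - 20) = (p - 5)*(p - 4)*(p + 4)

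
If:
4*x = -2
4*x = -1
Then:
No Solution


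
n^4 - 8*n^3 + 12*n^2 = n^2*(n - 6)*(n - 2)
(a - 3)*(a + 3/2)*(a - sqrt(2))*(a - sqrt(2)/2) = a^4 - 3*sqrt(2)*a^3/2 - 3*a^3/2 - 7*a^2/2 + 9*sqrt(2)*a^2/4 - 3*a/2 + 27*sqrt(2)*a/4 - 9/2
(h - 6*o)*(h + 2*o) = h^2 - 4*h*o - 12*o^2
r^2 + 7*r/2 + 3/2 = (r + 1/2)*(r + 3)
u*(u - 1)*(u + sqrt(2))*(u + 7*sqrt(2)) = u^4 - u^3 + 8*sqrt(2)*u^3 - 8*sqrt(2)*u^2 + 14*u^2 - 14*u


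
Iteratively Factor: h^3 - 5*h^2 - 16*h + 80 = (h - 4)*(h^2 - h - 20) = (h - 5)*(h - 4)*(h + 4)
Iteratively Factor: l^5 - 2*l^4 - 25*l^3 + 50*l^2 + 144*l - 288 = (l - 3)*(l^4 + l^3 - 22*l^2 - 16*l + 96) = (l - 4)*(l - 3)*(l^3 + 5*l^2 - 2*l - 24) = (l - 4)*(l - 3)*(l + 3)*(l^2 + 2*l - 8) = (l - 4)*(l - 3)*(l + 3)*(l + 4)*(l - 2)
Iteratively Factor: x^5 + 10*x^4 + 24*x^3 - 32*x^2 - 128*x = (x)*(x^4 + 10*x^3 + 24*x^2 - 32*x - 128) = x*(x + 4)*(x^3 + 6*x^2 - 32) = x*(x + 4)^2*(x^2 + 2*x - 8) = x*(x + 4)^3*(x - 2)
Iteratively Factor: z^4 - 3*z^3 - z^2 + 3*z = (z)*(z^3 - 3*z^2 - z + 3) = z*(z - 3)*(z^2 - 1) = z*(z - 3)*(z + 1)*(z - 1)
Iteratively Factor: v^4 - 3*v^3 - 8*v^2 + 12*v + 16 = (v + 1)*(v^3 - 4*v^2 - 4*v + 16) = (v - 4)*(v + 1)*(v^2 - 4) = (v - 4)*(v + 1)*(v + 2)*(v - 2)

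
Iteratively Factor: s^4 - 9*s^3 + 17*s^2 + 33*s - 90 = (s - 3)*(s^3 - 6*s^2 - s + 30) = (s - 5)*(s - 3)*(s^2 - s - 6) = (s - 5)*(s - 3)*(s + 2)*(s - 3)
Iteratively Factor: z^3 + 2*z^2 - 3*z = (z + 3)*(z^2 - z) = (z - 1)*(z + 3)*(z)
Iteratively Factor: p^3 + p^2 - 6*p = (p + 3)*(p^2 - 2*p) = (p - 2)*(p + 3)*(p)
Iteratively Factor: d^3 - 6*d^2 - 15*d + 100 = (d + 4)*(d^2 - 10*d + 25) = (d - 5)*(d + 4)*(d - 5)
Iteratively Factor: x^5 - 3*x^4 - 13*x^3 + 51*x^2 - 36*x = (x - 3)*(x^4 - 13*x^2 + 12*x) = (x - 3)*(x + 4)*(x^3 - 4*x^2 + 3*x) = x*(x - 3)*(x + 4)*(x^2 - 4*x + 3) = x*(x - 3)^2*(x + 4)*(x - 1)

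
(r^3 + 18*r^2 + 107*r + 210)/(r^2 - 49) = (r^2 + 11*r + 30)/(r - 7)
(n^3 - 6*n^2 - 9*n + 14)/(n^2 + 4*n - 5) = (n^2 - 5*n - 14)/(n + 5)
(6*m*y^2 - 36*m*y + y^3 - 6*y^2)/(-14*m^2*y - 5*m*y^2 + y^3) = (-6*m*y + 36*m - y^2 + 6*y)/(14*m^2 + 5*m*y - y^2)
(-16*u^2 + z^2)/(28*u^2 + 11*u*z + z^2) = (-4*u + z)/(7*u + z)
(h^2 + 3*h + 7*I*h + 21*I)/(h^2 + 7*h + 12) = (h + 7*I)/(h + 4)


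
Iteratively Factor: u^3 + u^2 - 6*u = (u + 3)*(u^2 - 2*u) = u*(u + 3)*(u - 2)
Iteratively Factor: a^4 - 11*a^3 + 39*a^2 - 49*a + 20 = (a - 4)*(a^3 - 7*a^2 + 11*a - 5) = (a - 5)*(a - 4)*(a^2 - 2*a + 1) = (a - 5)*(a - 4)*(a - 1)*(a - 1)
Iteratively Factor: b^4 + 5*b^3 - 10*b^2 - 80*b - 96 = (b + 3)*(b^3 + 2*b^2 - 16*b - 32) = (b + 3)*(b + 4)*(b^2 - 2*b - 8) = (b + 2)*(b + 3)*(b + 4)*(b - 4)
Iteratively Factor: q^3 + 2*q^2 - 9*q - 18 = (q - 3)*(q^2 + 5*q + 6) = (q - 3)*(q + 3)*(q + 2)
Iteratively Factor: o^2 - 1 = (o + 1)*(o - 1)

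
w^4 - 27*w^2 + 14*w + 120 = (w - 4)*(w - 3)*(w + 2)*(w + 5)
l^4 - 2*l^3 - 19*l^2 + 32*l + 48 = (l - 4)*(l - 3)*(l + 1)*(l + 4)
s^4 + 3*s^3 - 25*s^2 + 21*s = s*(s - 3)*(s - 1)*(s + 7)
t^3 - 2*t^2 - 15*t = t*(t - 5)*(t + 3)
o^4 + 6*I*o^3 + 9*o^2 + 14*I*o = o*(o - 2*I)*(o + I)*(o + 7*I)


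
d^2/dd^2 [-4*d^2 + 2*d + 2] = -8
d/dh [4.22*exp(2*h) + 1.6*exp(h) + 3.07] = (8.44*exp(h) + 1.6)*exp(h)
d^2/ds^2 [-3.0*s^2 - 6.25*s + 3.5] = -6.00000000000000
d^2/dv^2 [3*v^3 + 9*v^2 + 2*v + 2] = 18*v + 18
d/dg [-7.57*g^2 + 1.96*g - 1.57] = 1.96 - 15.14*g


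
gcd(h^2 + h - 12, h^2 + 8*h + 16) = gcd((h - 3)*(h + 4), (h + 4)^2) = h + 4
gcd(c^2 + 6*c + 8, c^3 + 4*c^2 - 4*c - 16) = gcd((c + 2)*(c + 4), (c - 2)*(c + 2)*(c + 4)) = c^2 + 6*c + 8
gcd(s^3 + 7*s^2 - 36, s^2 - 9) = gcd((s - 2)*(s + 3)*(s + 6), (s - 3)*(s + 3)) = s + 3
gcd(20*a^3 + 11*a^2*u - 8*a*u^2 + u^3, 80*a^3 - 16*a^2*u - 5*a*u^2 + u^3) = 20*a^2 - 9*a*u + u^2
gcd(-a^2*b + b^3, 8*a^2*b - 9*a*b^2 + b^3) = a*b - b^2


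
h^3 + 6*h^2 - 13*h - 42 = (h - 3)*(h + 2)*(h + 7)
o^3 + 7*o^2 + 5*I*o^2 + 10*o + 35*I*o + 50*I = (o + 2)*(o + 5)*(o + 5*I)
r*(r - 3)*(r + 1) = r^3 - 2*r^2 - 3*r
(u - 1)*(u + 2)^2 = u^3 + 3*u^2 - 4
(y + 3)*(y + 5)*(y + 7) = y^3 + 15*y^2 + 71*y + 105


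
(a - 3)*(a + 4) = a^2 + a - 12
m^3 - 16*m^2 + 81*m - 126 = (m - 7)*(m - 6)*(m - 3)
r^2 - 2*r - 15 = (r - 5)*(r + 3)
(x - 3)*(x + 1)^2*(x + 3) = x^4 + 2*x^3 - 8*x^2 - 18*x - 9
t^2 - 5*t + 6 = (t - 3)*(t - 2)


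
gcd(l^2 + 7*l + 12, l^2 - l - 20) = l + 4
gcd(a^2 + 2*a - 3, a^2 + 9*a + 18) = a + 3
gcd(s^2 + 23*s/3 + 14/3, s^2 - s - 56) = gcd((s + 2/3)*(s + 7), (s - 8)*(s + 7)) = s + 7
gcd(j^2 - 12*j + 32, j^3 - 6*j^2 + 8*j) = j - 4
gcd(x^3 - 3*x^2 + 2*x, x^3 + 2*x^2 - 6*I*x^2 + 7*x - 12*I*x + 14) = 1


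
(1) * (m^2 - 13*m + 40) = m^2 - 13*m + 40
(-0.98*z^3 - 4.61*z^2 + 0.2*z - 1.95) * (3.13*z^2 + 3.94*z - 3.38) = -3.0674*z^5 - 18.2905*z^4 - 14.225*z^3 + 10.2663*z^2 - 8.359*z + 6.591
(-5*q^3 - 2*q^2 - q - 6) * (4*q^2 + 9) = -20*q^5 - 8*q^4 - 49*q^3 - 42*q^2 - 9*q - 54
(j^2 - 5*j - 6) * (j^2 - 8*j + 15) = j^4 - 13*j^3 + 49*j^2 - 27*j - 90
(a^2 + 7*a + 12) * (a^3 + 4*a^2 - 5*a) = a^5 + 11*a^4 + 35*a^3 + 13*a^2 - 60*a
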